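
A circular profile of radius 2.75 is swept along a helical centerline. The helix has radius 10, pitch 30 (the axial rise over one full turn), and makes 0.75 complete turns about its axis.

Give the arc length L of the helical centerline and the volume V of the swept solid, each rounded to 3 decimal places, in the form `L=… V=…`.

L=52.220 V=1240.654

2πR = 2π·10 = 62.831853
per-turn = √(62.831853² + 30²) = √(3947.8418 + 900) = √4847.8418 = 69.626444
L = 0.75 × 69.626444 = 52.219833
V = π·2.75² × L = 23.758294 × 52.219833 = 1240.654175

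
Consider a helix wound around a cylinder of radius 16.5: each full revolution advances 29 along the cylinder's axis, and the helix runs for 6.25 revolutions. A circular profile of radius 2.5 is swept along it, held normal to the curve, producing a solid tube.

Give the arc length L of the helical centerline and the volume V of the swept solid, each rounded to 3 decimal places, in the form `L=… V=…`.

L=672.826 V=13210.914

2πR = 2π·16.5 = 103.672558
per-turn = √(103.672558² + 29²) = √(10747.9992 + 841) = √11588.9992 = 107.652214
L = 6.25 × 107.652214 = 672.826338
V = π·2.5² × L = 19.634954 × 672.826338 = 13210.914252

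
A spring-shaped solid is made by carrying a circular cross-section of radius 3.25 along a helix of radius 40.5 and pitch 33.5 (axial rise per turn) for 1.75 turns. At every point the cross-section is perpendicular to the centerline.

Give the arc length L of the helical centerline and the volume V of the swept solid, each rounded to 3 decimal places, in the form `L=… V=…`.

L=449.163 V=14904.611

2πR = 2π·40.5 = 254.469005
per-turn = √(254.469005² + 33.5²) = √(64754.4745 + 1122.25) = √65876.7245 = 256.664615
L = 1.75 × 256.664615 = 449.163076
V = π·3.25² × L = 33.183072 × 449.163076 = 14904.610867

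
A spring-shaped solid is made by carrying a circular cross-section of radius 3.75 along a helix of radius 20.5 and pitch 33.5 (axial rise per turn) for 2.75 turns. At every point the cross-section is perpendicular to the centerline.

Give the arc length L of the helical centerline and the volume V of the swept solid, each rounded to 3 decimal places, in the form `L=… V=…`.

2πR = 2π·20.5 = 128.805299
per-turn = √(128.805299² + 33.5²) = √(16590.8050 + 1122.25) = √17713.0550 = 133.090402
L = 2.75 × 133.090402 = 365.998604
V = π·3.75² × L = 44.178647 × 365.998604 = 16169.323033

L=365.999 V=16169.323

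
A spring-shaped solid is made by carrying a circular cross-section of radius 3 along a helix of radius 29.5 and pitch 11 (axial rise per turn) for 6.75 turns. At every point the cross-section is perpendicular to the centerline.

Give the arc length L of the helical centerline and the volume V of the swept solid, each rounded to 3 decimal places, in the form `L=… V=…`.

2πR = 2π·29.5 = 185.353967
per-turn = √(185.353967² + 11²) = √(34356.0929 + 121) = √34477.0929 = 185.680082
L = 6.75 × 185.680082 = 1253.340555
V = π·3² × L = 28.274334 × 1253.340555 = 35437.369313

L=1253.341 V=35437.369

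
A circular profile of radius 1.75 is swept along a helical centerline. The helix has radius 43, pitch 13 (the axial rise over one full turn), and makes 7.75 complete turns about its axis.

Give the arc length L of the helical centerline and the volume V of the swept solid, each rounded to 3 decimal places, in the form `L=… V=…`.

L=2096.294 V=20168.712

2πR = 2π·43 = 270.176968
per-turn = √(270.176968² + 13²) = √(72995.5942 + 169) = √73164.5942 = 270.489545
L = 7.75 × 270.489545 = 2096.293977
V = π·1.75² × L = 9.621128 × 2096.293977 = 20168.711629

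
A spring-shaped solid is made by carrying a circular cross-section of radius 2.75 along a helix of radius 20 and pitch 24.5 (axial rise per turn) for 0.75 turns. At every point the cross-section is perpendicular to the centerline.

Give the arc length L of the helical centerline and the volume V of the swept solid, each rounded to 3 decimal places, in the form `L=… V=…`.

L=96.022 V=2281.326

2πR = 2π·20 = 125.663706
per-turn = √(125.663706² + 24.5²) = √(15791.3670 + 600.25) = √16391.6170 = 128.029751
L = 0.75 × 128.029751 = 96.022313
V = π·2.75² × L = 23.758294 × 96.022313 = 2281.326384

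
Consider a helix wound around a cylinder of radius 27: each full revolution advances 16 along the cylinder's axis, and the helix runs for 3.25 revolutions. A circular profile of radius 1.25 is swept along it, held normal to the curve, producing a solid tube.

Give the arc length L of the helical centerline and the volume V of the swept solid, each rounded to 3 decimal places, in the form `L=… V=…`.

L=553.796 V=2718.441

2πR = 2π·27 = 169.646003
per-turn = √(169.646003² + 16²) = √(28779.7664 + 256) = √29035.7664 = 170.398845
L = 3.25 × 170.398845 = 553.796247
V = π·1.25² × L = 4.908739 × 553.796247 = 2718.440970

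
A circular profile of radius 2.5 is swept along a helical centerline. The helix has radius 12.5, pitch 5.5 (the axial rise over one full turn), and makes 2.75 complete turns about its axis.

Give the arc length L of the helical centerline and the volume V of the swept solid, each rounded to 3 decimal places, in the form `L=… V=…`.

2πR = 2π·12.5 = 78.539816
per-turn = √(78.539816² + 5.5²) = √(6168.5028 + 30.25) = √6198.7528 = 78.732158
L = 2.75 × 78.732158 = 216.513435
V = π·2.5² × L = 19.634954 × 216.513435 = 4251.231361

L=216.513 V=4251.231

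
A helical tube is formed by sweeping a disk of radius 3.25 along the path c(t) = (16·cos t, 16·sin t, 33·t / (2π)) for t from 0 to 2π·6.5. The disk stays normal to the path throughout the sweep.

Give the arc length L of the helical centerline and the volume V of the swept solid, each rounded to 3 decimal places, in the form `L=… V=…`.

L=687.756 V=22821.869

2πR = 2π·16 = 100.530965
per-turn = √(100.530965² + 33²) = √(10106.4749 + 1089) = √11195.4749 = 105.808671
L = 6.5 × 105.808671 = 687.756363
V = π·3.25² × L = 33.183072 × 687.756363 = 22821.869189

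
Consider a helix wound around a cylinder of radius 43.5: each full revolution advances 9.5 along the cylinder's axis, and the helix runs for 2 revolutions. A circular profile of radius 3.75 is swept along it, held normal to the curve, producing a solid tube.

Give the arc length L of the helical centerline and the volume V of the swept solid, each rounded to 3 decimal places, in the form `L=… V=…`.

2πR = 2π·43.5 = 273.318561
per-turn = √(273.318561² + 9.5²) = √(74703.0357 + 90.25) = √74793.2857 = 273.483611
L = 2 × 273.483611 = 546.967223
V = π·3.75² × L = 44.178647 × 546.967223 = 24164.271689

L=546.967 V=24164.272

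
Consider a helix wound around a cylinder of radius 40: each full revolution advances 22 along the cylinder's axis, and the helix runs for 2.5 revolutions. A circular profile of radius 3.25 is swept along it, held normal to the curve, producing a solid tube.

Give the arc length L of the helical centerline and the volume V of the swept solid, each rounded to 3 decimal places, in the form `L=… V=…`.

L=630.721 V=20929.266

2πR = 2π·40 = 251.327412
per-turn = √(251.327412² + 22²) = √(63165.4682 + 484) = √63649.4682 = 252.288462
L = 2.5 × 252.288462 = 630.721156
V = π·3.25² × L = 33.183072 × 630.721156 = 20929.265771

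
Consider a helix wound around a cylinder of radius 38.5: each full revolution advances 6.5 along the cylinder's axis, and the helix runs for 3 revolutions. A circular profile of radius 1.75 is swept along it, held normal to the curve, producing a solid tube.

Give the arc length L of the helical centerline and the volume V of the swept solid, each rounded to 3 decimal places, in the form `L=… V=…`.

2πR = 2π·38.5 = 241.902634
per-turn = √(241.902634² + 6.5²) = √(58516.8845 + 42.25) = √58559.1345 = 241.989947
L = 3 × 241.989947 = 725.969841
V = π·1.75² × L = 9.621128 × 725.969841 = 6984.648405

L=725.970 V=6984.648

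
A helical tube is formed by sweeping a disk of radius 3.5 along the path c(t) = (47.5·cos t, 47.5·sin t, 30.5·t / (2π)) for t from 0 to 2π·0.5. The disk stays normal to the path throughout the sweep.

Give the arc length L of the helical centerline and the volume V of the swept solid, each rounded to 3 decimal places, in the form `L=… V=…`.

2πR = 2π·47.5 = 298.451302
per-turn = √(298.451302² + 30.5²) = √(89073.1797 + 930.25) = √90003.4297 = 300.005716
L = 0.5 × 300.005716 = 150.002858
V = π·3.5² × L = 38.484510 × 150.002858 = 5772.786492

L=150.003 V=5772.786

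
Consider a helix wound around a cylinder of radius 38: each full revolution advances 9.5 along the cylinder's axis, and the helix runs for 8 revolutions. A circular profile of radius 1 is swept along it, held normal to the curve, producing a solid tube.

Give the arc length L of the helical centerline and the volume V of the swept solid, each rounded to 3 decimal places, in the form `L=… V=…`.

2πR = 2π·38 = 238.761042
per-turn = √(238.761042² + 9.5²) = √(57006.8350 + 90.25) = √57097.0850 = 238.949963
L = 8 × 238.949963 = 1911.599707
V = π·1² × L = 3.141593 × 1911.599707 = 6005.467597

L=1911.600 V=6005.468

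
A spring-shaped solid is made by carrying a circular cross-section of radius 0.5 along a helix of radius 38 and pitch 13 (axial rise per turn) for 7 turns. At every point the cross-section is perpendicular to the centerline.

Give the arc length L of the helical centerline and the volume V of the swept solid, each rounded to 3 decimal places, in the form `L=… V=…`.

L=1673.803 V=1314.602

2πR = 2π·38 = 238.761042
per-turn = √(238.761042² + 13²) = √(57006.8350 + 169) = √57175.8350 = 239.114690
L = 7 × 239.114690 = 1673.802831
V = π·0.5² × L = 0.785398 × 1673.802831 = 1314.601669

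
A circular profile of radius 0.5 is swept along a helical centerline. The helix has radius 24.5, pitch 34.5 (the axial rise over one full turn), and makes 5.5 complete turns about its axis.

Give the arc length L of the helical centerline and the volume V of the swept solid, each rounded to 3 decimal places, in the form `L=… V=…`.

L=867.662 V=681.460

2πR = 2π·24.5 = 153.938040
per-turn = √(153.938040² + 34.5²) = √(23696.9202 + 1190.25) = √24887.1702 = 157.756680
L = 5.5 × 157.756680 = 867.661741
V = π·0.5² × L = 0.785398 × 867.661741 = 681.459938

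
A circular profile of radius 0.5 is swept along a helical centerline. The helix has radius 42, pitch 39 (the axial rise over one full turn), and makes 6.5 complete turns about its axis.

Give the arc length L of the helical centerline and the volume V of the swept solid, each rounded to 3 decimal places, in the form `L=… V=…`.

L=1733.940 V=1361.834

2πR = 2π·42 = 263.893783
per-turn = √(263.893783² + 39²) = √(69639.9287 + 1521) = √71160.9287 = 266.760058
L = 6.5 × 266.760058 = 1733.940378
V = π·0.5² × L = 0.785398 × 1733.940378 = 1361.833589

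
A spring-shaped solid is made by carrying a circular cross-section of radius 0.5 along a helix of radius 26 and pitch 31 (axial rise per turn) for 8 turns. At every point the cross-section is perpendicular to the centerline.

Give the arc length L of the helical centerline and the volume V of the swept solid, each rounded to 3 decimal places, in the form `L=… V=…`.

L=1330.225 V=1044.756

2πR = 2π·26 = 163.362818
per-turn = √(163.362818² + 31²) = √(26687.4103 + 961) = √27648.4103 = 166.278111
L = 8 × 166.278111 = 1330.224890
V = π·0.5² × L = 0.785398 × 1330.224890 = 1044.756186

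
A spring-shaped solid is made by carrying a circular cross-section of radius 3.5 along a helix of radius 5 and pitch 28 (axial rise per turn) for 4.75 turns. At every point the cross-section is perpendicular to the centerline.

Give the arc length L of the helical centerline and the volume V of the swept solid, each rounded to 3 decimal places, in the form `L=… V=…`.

L=199.893 V=7692.792

2πR = 2π·5 = 31.415927
per-turn = √(31.415927² + 28²) = √(986.9604 + 784) = √1770.9604 = 42.082781
L = 4.75 × 42.082781 = 199.893209
V = π·3.5² × L = 38.484510 × 199.893209 = 7692.792195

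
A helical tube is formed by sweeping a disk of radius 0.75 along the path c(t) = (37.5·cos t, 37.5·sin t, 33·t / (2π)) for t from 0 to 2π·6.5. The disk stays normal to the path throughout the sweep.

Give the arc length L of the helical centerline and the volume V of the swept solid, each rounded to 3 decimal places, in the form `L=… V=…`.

L=1546.475 V=2732.846

2πR = 2π·37.5 = 235.619449
per-turn = √(235.619449² + 33²) = √(55516.5248 + 1089) = √56605.5248 = 237.919156
L = 6.5 × 237.919156 = 1546.474514
V = π·0.75² × L = 1.767146 × 1546.474514 = 2732.846046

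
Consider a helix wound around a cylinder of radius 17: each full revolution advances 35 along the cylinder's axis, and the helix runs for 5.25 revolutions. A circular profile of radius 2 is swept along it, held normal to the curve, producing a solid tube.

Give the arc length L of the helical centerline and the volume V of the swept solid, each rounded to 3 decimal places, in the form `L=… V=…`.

2πR = 2π·17 = 106.814150
per-turn = √(106.814150² + 35²) = √(11409.2627 + 1225) = √12634.2627 = 112.402236
L = 5.25 × 112.402236 = 590.111740
V = π·2² × L = 12.566371 × 590.111740 = 7415.562825

L=590.112 V=7415.563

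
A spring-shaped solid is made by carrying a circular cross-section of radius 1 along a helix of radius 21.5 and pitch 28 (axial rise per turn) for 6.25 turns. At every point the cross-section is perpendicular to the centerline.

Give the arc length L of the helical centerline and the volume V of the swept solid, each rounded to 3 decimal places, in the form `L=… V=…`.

L=862.249 V=2708.834

2πR = 2π·21.5 = 135.088484
per-turn = √(135.088484² + 28²) = √(18248.8985 + 784) = √19032.8985 = 137.959771
L = 6.25 × 137.959771 = 862.248572
V = π·1² × L = 3.141593 × 862.248572 = 2708.833778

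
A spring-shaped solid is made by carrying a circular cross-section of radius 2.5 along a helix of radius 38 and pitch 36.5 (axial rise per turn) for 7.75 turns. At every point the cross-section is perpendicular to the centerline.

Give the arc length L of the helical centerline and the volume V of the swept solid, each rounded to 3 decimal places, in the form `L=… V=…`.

L=1871.895 V=36754.574

2πR = 2π·38 = 238.761042
per-turn = √(238.761042² + 36.5²) = √(57006.8350 + 1332.25) = √58339.0850 = 241.534853
L = 7.75 × 241.534853 = 1871.895108
V = π·2.5² × L = 19.634954 × 1871.895108 = 36754.574491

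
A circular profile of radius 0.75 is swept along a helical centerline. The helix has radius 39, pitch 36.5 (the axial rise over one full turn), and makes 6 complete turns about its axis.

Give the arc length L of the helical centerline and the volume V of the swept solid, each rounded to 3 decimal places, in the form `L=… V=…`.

L=1486.486 V=2626.838

2πR = 2π·39 = 245.044227
per-turn = √(245.044227² + 36.5²) = √(60046.6732 + 1332.25) = √61378.9232 = 247.747701
L = 6 × 247.747701 = 1486.486204
V = π·0.75² × L = 1.767146 × 1486.486204 = 2626.837953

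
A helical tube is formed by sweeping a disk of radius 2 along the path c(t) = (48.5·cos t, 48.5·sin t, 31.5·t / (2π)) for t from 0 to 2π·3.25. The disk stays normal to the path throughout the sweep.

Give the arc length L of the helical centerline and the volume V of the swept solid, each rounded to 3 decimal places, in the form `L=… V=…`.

L=995.664 V=12511.885

2πR = 2π·48.5 = 304.734487
per-turn = √(304.734487² + 31.5²) = √(92863.1078 + 992.25) = √93855.3578 = 306.358218
L = 3.25 × 306.358218 = 995.664209
V = π·2² × L = 12.566371 × 995.664209 = 12511.885456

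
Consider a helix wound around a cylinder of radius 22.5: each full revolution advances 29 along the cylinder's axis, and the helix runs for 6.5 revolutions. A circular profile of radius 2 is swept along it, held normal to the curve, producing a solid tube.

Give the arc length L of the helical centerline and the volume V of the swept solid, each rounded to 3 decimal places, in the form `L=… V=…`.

L=938.050 V=11787.889

2πR = 2π·22.5 = 141.371669
per-turn = √(141.371669² + 29²) = √(19985.9489 + 841) = √20826.9489 = 144.315449
L = 6.5 × 144.315449 = 938.050421
V = π·2² × L = 12.566371 × 938.050421 = 11787.889240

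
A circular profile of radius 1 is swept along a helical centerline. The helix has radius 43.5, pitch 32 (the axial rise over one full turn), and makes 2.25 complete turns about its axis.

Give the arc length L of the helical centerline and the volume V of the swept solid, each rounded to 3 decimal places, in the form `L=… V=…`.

L=619.167 V=1945.171

2πR = 2π·43.5 = 273.318561
per-turn = √(273.318561² + 32²) = √(74703.0357 + 1024) = √75727.0357 = 275.185457
L = 2.25 × 275.185457 = 619.167278
V = π·1² × L = 3.141593 × 619.167278 = 1945.171372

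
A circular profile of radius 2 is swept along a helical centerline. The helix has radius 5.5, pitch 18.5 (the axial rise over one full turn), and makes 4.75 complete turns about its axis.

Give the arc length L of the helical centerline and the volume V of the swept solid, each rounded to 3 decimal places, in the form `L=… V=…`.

2πR = 2π·5.5 = 34.557519
per-turn = √(34.557519² + 18.5²) = √(1194.2221 + 342.25) = √1536.4721 = 39.197859
L = 4.75 × 39.197859 = 186.189829
V = π·2² × L = 12.566371 × 186.189829 = 2339.730398

L=186.190 V=2339.730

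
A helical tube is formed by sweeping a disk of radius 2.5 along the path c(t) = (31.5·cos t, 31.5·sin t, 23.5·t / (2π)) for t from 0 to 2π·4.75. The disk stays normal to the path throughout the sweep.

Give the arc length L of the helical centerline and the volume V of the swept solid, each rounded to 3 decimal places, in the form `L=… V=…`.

L=946.725 V=18588.908

2πR = 2π·31.5 = 197.920337
per-turn = √(197.920337² + 23.5²) = √(39172.4599 + 552.25) = √39724.7099 = 199.310586
L = 4.75 × 199.310586 = 946.725286
V = π·2.5² × L = 19.634954 × 946.725286 = 18588.907514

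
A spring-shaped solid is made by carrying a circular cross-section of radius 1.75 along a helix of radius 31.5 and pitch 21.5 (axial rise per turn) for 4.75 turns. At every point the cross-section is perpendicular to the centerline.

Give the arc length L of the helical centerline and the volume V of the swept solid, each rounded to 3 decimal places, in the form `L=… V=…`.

2πR = 2π·31.5 = 197.920337
per-turn = √(197.920337² + 21.5²) = √(39172.4599 + 462.25) = √39634.7099 = 199.084680
L = 4.75 × 199.084680 = 945.652231
V = π·1.75² × L = 9.621128 × 945.652231 = 9098.240684

L=945.652 V=9098.241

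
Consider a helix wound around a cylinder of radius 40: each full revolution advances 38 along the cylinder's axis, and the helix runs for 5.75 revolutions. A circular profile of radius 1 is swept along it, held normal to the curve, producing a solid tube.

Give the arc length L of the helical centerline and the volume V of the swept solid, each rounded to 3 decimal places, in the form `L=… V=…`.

2πR = 2π·40 = 251.327412
per-turn = √(251.327412² + 38²) = √(63165.4682 + 1444) = √64609.4682 = 254.183926
L = 5.75 × 254.183926 = 1461.557574
V = π·1² × L = 3.141593 × 1461.557574 = 4591.618536

L=1461.558 V=4591.619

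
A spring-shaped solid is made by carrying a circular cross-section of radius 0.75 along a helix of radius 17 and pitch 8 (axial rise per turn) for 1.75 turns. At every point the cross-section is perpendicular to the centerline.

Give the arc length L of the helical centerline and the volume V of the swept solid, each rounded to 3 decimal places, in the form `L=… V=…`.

2πR = 2π·17 = 106.814150
per-turn = √(106.814150² + 8²) = √(11409.2627 + 64) = √11473.2627 = 107.113317
L = 1.75 × 107.113317 = 187.448305
V = π·0.75² × L = 1.767146 × 187.448305 = 331.248497

L=187.448 V=331.248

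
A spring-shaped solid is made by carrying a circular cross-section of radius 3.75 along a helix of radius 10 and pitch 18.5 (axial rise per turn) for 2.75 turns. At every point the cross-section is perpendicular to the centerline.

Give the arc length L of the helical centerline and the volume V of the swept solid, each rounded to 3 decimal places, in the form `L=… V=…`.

2πR = 2π·10 = 62.831853
per-turn = √(62.831853² + 18.5²) = √(3947.8418 + 342.25) = √4290.0918 = 65.498792
L = 2.75 × 65.498792 = 180.121678
V = π·3.75² × L = 44.178647 × 180.121678 = 7957.531980

L=180.122 V=7957.532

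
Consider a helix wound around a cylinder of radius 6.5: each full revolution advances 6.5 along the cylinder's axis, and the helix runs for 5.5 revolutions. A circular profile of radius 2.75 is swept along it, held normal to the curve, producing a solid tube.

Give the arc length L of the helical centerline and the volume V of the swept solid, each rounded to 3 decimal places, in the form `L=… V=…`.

2πR = 2π·6.5 = 40.840704
per-turn = √(40.840704² + 6.5²) = √(1667.9631 + 42.25) = √1710.2131 = 41.354723
L = 5.5 × 41.354723 = 227.450978
V = π·2.75² × L = 23.758294 × 227.450978 = 5403.847317

L=227.451 V=5403.847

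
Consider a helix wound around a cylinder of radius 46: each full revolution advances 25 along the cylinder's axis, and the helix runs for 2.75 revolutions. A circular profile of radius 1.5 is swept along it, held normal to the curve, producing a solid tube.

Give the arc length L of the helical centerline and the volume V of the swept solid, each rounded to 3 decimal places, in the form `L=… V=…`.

2πR = 2π·46 = 289.026524
per-turn = √(289.026524² + 25²) = √(83536.3317 + 625) = √84161.3317 = 290.105725
L = 2.75 × 290.105725 = 797.790744
V = π·1.5² × L = 7.068583 × 797.790744 = 5639.250463

L=797.791 V=5639.250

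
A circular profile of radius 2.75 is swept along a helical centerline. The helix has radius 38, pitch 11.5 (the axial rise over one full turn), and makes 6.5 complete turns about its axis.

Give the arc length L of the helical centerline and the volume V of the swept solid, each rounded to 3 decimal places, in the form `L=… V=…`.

2πR = 2π·38 = 238.761042
per-turn = √(238.761042² + 11.5²) = √(57006.8350 + 132.25) = √57139.0850 = 239.037832
L = 6.5 × 239.037832 = 1553.745907
V = π·2.75² × L = 23.758294 × 1553.745907 = 36914.352737

L=1553.746 V=36914.353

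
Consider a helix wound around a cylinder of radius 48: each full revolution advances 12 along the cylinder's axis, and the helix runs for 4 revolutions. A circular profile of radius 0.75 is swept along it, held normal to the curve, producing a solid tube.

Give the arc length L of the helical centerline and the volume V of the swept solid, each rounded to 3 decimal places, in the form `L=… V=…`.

L=1207.326 V=2133.521

2πR = 2π·48 = 301.592895
per-turn = √(301.592895² + 12²) = √(90958.2742 + 144) = √91102.2742 = 301.831533
L = 4 × 301.831533 = 1207.326131
V = π·0.75² × L = 1.767146 × 1207.326131 = 2133.521383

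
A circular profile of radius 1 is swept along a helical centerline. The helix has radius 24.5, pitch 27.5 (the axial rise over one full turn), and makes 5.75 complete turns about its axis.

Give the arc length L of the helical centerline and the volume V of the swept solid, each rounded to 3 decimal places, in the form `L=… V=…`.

2πR = 2π·24.5 = 153.938040
per-turn = √(153.938040² + 27.5²) = √(23696.9202 + 756.25) = √24453.1702 = 156.375094
L = 5.75 × 156.375094 = 899.156793
V = π·1² × L = 3.141593 × 899.156793 = 2824.784376

L=899.157 V=2824.784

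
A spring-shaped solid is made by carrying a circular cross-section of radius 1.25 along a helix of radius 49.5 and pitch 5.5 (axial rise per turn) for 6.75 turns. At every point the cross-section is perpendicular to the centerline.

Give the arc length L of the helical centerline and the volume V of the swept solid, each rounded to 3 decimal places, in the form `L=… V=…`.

L=2099.698 V=10306.866

2πR = 2π·49.5 = 311.017673
per-turn = √(311.017673² + 5.5²) = √(96731.9927 + 30.25) = √96762.2427 = 311.066300
L = 6.75 × 311.066300 = 2099.697522
V = π·1.25² × L = 4.908739 × 2099.697522 = 10306.866110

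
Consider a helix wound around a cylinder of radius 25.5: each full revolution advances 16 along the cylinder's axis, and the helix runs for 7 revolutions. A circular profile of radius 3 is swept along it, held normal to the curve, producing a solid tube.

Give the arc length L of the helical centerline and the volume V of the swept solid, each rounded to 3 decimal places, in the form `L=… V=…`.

2πR = 2π·25.5 = 160.221225
per-turn = √(160.221225² + 16²) = √(25670.8410 + 256) = √25926.8410 = 161.018139
L = 7 × 161.018139 = 1127.126972
V = π·3² × L = 28.274334 × 1127.126972 = 31868.764338

L=1127.127 V=31868.764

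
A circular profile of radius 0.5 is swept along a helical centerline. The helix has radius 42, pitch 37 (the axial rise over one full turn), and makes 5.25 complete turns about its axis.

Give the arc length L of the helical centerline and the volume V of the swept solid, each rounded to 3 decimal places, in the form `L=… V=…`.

L=1398.994 V=1098.767

2πR = 2π·42 = 263.893783
per-turn = √(263.893783² + 37²) = √(69639.9287 + 1369) = √71008.9287 = 266.475006
L = 5.25 × 266.475006 = 1398.993780
V = π·0.5² × L = 0.785398 × 1398.993780 = 1098.767145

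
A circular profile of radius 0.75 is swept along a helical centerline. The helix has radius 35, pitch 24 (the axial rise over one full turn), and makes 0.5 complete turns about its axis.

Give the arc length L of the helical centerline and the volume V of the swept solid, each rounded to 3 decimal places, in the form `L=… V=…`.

2πR = 2π·35 = 219.911486
per-turn = √(219.911486² + 24²) = √(48361.0616 + 576) = √48937.0616 = 221.217227
L = 0.5 × 221.217227 = 110.608614
V = π·0.75² × L = 1.767146 × 110.608614 = 195.461554

L=110.609 V=195.462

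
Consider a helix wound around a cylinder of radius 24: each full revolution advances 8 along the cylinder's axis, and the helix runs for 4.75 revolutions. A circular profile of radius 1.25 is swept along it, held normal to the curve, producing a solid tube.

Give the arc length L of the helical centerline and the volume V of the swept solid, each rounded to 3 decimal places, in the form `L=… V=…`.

L=717.290 V=3520.991

2πR = 2π·24 = 150.796447
per-turn = √(150.796447² + 8²) = √(22739.5685 + 64) = √22803.5685 = 151.008505
L = 4.75 × 151.008505 = 717.290398
V = π·1.25² × L = 4.908739 × 717.290398 = 3520.991008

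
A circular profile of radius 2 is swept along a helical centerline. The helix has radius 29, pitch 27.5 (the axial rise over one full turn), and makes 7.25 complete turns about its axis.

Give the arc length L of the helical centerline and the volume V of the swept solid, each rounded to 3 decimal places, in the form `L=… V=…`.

2πR = 2π·29 = 182.212374
per-turn = √(182.212374² + 27.5²) = √(33201.3492 + 756.25) = √33957.5992 = 184.275878
L = 7.25 × 184.275878 = 1336.000115
V = π·2² × L = 12.566371 × 1336.000115 = 16788.672590

L=1336.000 V=16788.673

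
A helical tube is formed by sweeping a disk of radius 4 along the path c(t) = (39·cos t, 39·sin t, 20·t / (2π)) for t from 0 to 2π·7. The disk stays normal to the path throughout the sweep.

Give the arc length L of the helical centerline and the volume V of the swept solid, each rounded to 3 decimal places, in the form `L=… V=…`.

2πR = 2π·39 = 245.044227
per-turn = √(245.044227² + 20²) = √(60046.6732 + 400) = √60446.6732 = 245.859051
L = 7 × 245.859051 = 1721.013360
V = π·4² × L = 50.265482 × 1721.013360 = 86507.566861

L=1721.013 V=86507.567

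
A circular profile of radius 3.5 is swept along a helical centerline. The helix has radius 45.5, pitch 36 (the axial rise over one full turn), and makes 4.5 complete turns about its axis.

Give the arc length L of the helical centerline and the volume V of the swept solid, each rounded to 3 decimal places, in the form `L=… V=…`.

2πR = 2π·45.5 = 285.884931
per-turn = √(285.884931² + 36²) = √(81730.1940 + 1296) = √83026.1940 = 288.142663
L = 4.5 × 288.142663 = 1296.641982
V = π·3.5² × L = 38.484510 × 1296.641982 = 49900.631330

L=1296.642 V=49900.631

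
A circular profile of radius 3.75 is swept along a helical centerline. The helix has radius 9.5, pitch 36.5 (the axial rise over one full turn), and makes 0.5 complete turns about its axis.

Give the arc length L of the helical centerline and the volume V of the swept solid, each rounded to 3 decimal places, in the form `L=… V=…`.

2πR = 2π·9.5 = 59.690260
per-turn = √(59.690260² + 36.5²) = √(3562.9272 + 1332.25) = √4895.1772 = 69.965543
L = 0.5 × 69.965543 = 34.982771
V = π·3.75² × L = 44.178647 × 34.982771 = 1545.491499

L=34.983 V=1545.491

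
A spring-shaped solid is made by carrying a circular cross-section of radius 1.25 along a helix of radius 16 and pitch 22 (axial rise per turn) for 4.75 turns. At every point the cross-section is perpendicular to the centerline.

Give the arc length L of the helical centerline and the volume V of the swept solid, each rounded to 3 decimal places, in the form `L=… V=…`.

L=488.823 V=2399.503

2πR = 2π·16 = 100.530965
per-turn = √(100.530965² + 22²) = √(10106.4749 + 484) = √10590.4749 = 102.910033
L = 4.75 × 102.910033 = 488.822657
V = π·1.25² × L = 4.908739 × 488.822657 = 2399.502607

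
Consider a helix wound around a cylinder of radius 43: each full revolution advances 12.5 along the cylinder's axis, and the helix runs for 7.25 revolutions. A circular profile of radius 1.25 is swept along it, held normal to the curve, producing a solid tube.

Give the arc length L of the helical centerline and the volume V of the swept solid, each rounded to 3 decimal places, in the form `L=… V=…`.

L=1960.878 V=9625.439

2πR = 2π·43 = 270.176968
per-turn = √(270.176968² + 12.5²) = √(72995.5942 + 156.25) = √73151.8442 = 270.465976
L = 7.25 × 270.465976 = 1960.878326
V = π·1.25² × L = 4.908739 × 1960.878326 = 9625.438973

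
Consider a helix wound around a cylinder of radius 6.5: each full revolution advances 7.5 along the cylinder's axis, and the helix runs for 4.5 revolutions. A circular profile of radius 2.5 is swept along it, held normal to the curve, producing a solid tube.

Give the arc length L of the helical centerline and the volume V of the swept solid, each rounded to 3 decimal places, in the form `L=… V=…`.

2πR = 2π·6.5 = 40.840704
per-turn = √(40.840704² + 7.5²) = √(1667.9631 + 56.25) = √1724.2131 = 41.523646
L = 4.5 × 41.523646 = 186.856405
V = π·2.5² × L = 19.634954 × 186.856405 = 3668.916936

L=186.856 V=3668.917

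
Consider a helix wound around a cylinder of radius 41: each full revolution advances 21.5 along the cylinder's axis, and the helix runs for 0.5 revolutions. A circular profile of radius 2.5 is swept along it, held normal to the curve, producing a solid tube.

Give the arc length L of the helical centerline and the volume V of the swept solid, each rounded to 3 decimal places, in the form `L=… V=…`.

2πR = 2π·41 = 257.610598
per-turn = √(257.610598² + 21.5²) = √(66363.2200 + 462.25) = √66825.4700 = 258.506228
L = 0.5 × 258.506228 = 129.253114
V = π·2.5² × L = 19.634954 × 129.253114 = 2537.878960

L=129.253 V=2537.879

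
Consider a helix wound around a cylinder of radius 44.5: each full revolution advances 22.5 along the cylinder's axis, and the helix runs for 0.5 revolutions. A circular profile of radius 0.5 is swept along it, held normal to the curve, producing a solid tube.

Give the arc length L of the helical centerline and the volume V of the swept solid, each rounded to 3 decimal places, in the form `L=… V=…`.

L=140.253 V=110.154

2πR = 2π·44.5 = 279.601746
per-turn = √(279.601746² + 22.5²) = √(78177.1365 + 506.25) = √78683.3865 = 280.505591
L = 0.5 × 280.505591 = 140.252795
V = π·0.5² × L = 0.785398 × 140.252795 = 110.154288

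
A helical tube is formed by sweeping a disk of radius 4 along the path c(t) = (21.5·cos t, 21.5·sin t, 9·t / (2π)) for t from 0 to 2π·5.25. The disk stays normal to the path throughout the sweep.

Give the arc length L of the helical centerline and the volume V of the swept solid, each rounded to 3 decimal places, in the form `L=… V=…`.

L=710.787 V=35728.040

2πR = 2π·21.5 = 135.088484
per-turn = √(135.088484² + 9²) = √(18248.8985 + 81) = √18329.8985 = 135.387956
L = 5.25 × 135.387956 = 710.786767
V = π·4² × L = 50.265482 × 710.786767 = 35728.039778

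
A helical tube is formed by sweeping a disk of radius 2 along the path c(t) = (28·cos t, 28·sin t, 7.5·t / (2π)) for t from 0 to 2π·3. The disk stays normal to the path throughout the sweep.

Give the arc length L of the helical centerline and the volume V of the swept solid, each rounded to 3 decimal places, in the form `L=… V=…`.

2πR = 2π·28 = 175.929189
per-turn = √(175.929189² + 7.5²) = √(30951.0794 + 56.25) = √31007.3294 = 176.088981
L = 3 × 176.088981 = 528.266944
V = π·2² × L = 12.566371 × 528.266944 = 6638.398207

L=528.267 V=6638.398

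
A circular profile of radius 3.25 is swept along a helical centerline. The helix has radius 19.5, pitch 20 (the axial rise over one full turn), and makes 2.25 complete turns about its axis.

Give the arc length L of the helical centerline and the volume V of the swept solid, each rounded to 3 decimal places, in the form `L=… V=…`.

2πR = 2π·19.5 = 122.522113
per-turn = √(122.522113² + 20²) = √(15011.6683 + 400) = √15411.6683 = 124.143740
L = 2.25 × 124.143740 = 279.323416
V = π·3.25² × L = 33.183072 × 279.323416 = 9268.809138

L=279.323 V=9268.809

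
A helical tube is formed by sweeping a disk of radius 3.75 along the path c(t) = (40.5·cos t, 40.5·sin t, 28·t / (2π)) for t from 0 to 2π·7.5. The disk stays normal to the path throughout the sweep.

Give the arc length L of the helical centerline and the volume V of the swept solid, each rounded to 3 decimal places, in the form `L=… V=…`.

2πR = 2π·40.5 = 254.469005
per-turn = √(254.469005² + 28²) = √(64754.4745 + 784) = √65538.4745 = 256.004833
L = 7.5 × 256.004833 = 1920.036247
V = π·3.75² × L = 44.178647 × 1920.036247 = 84824.602984

L=1920.036 V=84824.603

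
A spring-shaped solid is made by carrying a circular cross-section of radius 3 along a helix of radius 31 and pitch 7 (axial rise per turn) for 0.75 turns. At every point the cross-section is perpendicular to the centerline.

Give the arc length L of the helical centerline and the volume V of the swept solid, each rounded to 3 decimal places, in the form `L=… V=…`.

L=146.178 V=4133.096

2πR = 2π·31 = 194.778745
per-turn = √(194.778745² + 7²) = √(37938.7593 + 49) = √37987.7593 = 194.904488
L = 0.75 × 194.904488 = 146.178366
V = π·3² × L = 28.274334 × 146.178366 = 4133.095920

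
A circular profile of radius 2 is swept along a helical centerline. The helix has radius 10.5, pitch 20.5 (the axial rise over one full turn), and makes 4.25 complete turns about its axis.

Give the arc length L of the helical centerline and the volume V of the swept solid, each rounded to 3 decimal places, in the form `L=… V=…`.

2πR = 2π·10.5 = 65.973446
per-turn = √(65.973446² + 20.5²) = √(4352.4955 + 420.25) = √4772.7455 = 69.085060
L = 4.25 × 69.085060 = 293.611506
V = π·2² × L = 12.566371 × 293.611506 = 3689.630998

L=293.612 V=3689.631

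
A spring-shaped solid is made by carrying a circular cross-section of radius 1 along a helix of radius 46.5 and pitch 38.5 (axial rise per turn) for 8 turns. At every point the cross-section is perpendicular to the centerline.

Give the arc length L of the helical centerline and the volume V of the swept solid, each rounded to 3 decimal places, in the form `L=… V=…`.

2πR = 2π·46.5 = 292.168117
per-turn = √(292.168117² + 38.5²) = √(85362.2085 + 1482.25) = √86844.4585 = 294.693839
L = 8 × 294.693839 = 2357.550708
V = π·1² × L = 3.141593 × 2357.550708 = 7406.463985

L=2357.551 V=7406.464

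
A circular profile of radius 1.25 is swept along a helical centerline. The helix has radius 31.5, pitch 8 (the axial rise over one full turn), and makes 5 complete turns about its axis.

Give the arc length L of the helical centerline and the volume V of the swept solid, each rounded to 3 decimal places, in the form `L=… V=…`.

L=990.410 V=4861.663

2πR = 2π·31.5 = 197.920337
per-turn = √(197.920337² + 8²) = √(39172.4599 + 64) = √39236.4599 = 198.081952
L = 5 × 198.081952 = 990.409762
V = π·1.25² × L = 4.908739 × 990.409762 = 4861.662551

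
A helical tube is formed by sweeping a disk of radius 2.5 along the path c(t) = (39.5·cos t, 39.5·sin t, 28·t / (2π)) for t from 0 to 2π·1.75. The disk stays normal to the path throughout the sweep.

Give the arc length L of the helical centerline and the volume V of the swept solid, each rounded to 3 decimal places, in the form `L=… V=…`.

L=437.081 V=8582.056

2πR = 2π·39.5 = 248.185820
per-turn = √(248.185820² + 28²) = √(61596.2011 + 784) = √62380.2011 = 249.760287
L = 1.75 × 249.760287 = 437.080503
V = π·2.5² × L = 19.634954 × 437.080503 = 8582.055600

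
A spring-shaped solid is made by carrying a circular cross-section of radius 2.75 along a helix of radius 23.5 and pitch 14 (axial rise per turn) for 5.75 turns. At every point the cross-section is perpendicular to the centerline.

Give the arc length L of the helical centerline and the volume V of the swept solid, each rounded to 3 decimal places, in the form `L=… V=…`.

L=852.823 V=20261.625

2πR = 2π·23.5 = 147.654855
per-turn = √(147.654855² + 14²) = √(21801.9561 + 196) = √21997.9561 = 148.317080
L = 5.75 × 148.317080 = 852.823208
V = π·2.75² × L = 23.758294 × 852.823208 = 20261.624886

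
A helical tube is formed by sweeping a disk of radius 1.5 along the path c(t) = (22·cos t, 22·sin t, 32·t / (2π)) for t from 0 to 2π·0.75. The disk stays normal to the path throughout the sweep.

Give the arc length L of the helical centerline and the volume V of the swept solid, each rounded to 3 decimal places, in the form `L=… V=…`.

L=106.414 V=752.198

2πR = 2π·22 = 138.230077
per-turn = √(138.230077² + 32²) = √(19107.5541 + 1024) = √20131.5541 = 141.885708
L = 0.75 × 141.885708 = 106.414281
V = π·1.5² × L = 7.068583 × 106.414281 = 752.198227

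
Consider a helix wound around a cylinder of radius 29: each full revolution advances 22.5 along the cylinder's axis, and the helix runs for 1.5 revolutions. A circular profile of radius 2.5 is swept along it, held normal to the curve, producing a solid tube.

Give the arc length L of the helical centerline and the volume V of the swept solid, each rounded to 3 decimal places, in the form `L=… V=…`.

L=275.394 V=5407.357

2πR = 2π·29 = 182.212374
per-turn = √(182.212374² + 22.5²) = √(33201.3492 + 506.25) = √33707.5992 = 183.596294
L = 1.5 × 183.596294 = 275.394441
V = π·2.5² × L = 19.634954 × 275.394441 = 5407.357207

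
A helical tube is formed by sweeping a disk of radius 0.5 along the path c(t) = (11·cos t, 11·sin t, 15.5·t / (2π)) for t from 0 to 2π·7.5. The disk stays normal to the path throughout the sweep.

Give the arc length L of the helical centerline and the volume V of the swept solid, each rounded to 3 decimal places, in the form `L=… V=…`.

2πR = 2π·11 = 69.115038
per-turn = √(69.115038² + 15.5²) = √(4776.8885 + 240.25) = √5017.1385 = 70.831762
L = 7.5 × 70.831762 = 531.238216
V = π·0.5² × L = 0.785398 × 531.238216 = 417.233519

L=531.238 V=417.234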